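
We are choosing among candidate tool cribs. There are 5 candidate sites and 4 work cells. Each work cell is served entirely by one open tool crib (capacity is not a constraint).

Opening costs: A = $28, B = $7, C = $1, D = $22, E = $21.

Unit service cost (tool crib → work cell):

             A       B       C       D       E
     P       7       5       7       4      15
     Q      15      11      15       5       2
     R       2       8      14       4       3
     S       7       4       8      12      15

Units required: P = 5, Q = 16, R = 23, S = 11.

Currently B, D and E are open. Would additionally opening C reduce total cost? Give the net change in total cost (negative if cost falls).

No — net change +1 (cost rises by 1).

Current service cost with {B, D, E}: 165.
Adding C: each work cell re-picks its cheapest; new service cost 165, saving 0.
Extra fixed cost: 1. Net change = 1 − 0 = 1.
(Totals: 215 → 216.)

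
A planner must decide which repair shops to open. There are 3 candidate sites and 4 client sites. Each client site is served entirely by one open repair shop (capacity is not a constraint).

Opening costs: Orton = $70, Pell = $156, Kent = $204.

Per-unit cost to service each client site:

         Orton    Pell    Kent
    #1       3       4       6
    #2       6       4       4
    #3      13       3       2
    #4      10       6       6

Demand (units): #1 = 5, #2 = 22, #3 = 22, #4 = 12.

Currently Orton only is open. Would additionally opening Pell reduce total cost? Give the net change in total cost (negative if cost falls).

Current service cost with {Orton}: 553.
Adding Pell: each client site re-picks its cheapest; new service cost 241, saving 312.
Extra fixed cost: 156. Net change = 156 − 312 = -156.
(Totals: 623 → 467.)

Yes — net change −156 (cost falls by 156).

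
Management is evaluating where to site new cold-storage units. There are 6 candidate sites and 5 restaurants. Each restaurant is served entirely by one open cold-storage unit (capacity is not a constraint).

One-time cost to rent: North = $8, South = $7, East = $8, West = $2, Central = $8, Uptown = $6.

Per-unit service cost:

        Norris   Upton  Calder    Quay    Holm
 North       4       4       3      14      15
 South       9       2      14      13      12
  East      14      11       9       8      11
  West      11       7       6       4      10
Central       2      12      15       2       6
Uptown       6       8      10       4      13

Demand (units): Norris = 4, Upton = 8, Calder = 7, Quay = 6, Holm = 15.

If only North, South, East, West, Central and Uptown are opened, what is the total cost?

Each restaurant is assigned to its cheapest site among the open ones.
{North, South, East, West, Central, Uptown}: Norris→Central 2·4=8, Upton→South 2·8=16, Calder→North 3·7=21, Quay→Central 2·6=12, Holm→Central 6·15=90. Service 147; fixed 39; total 186.

Total cost: 186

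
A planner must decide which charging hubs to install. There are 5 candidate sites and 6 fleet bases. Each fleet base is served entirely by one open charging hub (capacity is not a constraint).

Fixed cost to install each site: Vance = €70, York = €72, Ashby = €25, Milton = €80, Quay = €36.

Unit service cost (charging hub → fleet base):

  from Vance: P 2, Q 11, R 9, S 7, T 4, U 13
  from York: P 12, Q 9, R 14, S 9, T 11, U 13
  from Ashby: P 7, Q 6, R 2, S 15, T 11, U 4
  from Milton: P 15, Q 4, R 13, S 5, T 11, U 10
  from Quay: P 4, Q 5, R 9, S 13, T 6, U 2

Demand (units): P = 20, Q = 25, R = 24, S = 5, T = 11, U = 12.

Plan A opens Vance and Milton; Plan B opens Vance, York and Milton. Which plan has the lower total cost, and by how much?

Plan A: {Vance, Milton}: P→Vance 2·20=40, Q→Milton 4·25=100, R→Vance 9·24=216, S→Milton 5·5=25, T→Vance 4·11=44, U→Milton 10·12=120. Service 545; fixed 150; total 695.
Plan B: {Vance, York, Milton}: P→Vance 2·20=40, Q→Milton 4·25=100, R→Vance 9·24=216, S→Milton 5·5=25, T→Vance 4·11=44, U→Milton 10·12=120. Service 545; fixed 222; total 767.
Difference: |695 − 767| = 72.

Plan A is cheaper by 72.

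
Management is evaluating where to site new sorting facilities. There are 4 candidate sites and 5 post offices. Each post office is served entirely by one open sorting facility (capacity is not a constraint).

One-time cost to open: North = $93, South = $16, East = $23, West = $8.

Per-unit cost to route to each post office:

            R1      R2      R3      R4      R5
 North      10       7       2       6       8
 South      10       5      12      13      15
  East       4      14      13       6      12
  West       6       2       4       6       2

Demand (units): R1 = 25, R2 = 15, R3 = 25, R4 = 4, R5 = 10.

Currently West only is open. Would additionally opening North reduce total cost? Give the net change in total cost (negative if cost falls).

Current service cost with {West}: 324.
Adding North: each post office re-picks its cheapest; new service cost 274, saving 50.
Extra fixed cost: 93. Net change = 93 − 50 = 43.
(Totals: 332 → 375.)

No — net change +43 (cost rises by 43).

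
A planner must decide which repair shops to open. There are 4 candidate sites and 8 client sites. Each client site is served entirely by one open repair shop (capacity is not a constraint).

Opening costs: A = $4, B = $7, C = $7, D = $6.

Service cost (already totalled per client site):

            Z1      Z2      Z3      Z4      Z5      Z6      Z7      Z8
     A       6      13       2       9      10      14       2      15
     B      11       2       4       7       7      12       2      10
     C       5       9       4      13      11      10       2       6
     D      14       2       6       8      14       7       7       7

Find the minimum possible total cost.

For any fixed open set, each client site goes to its cheapest open site; total = fixed + service.
{A, D}: Z1→A 6, Z2→D 2, Z3→A 2, Z4→D 8, Z5→A 10, Z6→D 7, Z7→A 2, Z8→D 7. Service 44; fixed 10; total 54.
{A, B, D}: service 40 + fixed 17 = 57
{B, C}: Z1→C 5, Z2→B 2, Z3→B 4, Z4→B 7, Z5→B 7, Z6→C 10, Z7→B 2, Z8→C 6. Service 43; fixed 14; total 57.
{A, B, C, D}: Z1→C 5, Z2→B 2, Z3→A 2, Z4→B 7, Z5→B 7, Z6→D 7, Z7→A 2, Z8→C 6. Service 38; fixed 24; total 62.
(All 15 nonempty subsets were checked; A and D is lowest.)

Minimum total cost: 54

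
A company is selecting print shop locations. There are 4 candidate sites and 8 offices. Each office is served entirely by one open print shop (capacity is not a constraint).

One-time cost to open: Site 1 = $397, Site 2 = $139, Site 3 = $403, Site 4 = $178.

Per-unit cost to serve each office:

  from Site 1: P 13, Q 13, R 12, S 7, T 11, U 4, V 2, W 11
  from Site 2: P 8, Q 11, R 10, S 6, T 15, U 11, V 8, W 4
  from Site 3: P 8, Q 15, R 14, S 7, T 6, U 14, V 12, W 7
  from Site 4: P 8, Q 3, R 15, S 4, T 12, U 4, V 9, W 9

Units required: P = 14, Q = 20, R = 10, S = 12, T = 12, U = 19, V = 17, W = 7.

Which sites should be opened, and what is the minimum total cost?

For any fixed open set, each office goes to its cheapest open site; total = fixed + service.
{Site 4}: P→Site 4 8·14=112, Q→Site 4 3·20=60, R→Site 4 15·10=150, S→Site 4 4·12=48, T→Site 4 12·12=144, U→Site 4 4·19=76, V→Site 4 9·17=153, W→Site 4 9·7=63. Service 806; fixed 178; total 984.
{Site 2, Site 4}: service 704 + fixed 317 = 1021
{Site 2}: service 1057 + fixed 139 = 1196
{Site 1, Site 2, Site 3, Site 4}: service 530 + fixed 1117 = 1647
(All 15 nonempty subsets were checked; Site 4 only is lowest.)

Open Site 4 only; minimum total cost 984.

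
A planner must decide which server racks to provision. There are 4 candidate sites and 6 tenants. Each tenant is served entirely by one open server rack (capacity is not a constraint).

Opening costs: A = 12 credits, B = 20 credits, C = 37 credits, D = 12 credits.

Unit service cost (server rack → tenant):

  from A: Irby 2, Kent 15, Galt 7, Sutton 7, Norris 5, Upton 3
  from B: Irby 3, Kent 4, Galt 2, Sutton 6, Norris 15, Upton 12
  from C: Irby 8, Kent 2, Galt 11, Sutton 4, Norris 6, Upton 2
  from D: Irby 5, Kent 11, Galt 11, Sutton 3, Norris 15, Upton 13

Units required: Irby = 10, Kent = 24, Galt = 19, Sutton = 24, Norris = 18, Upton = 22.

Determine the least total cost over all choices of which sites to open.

Minimum total cost: 393

For any fixed open set, each tenant goes to its cheapest open site; total = fixed + service.
{A, B, C, D}: Irby→A 2·10=20, Kent→C 2·24=48, Galt→B 2·19=38, Sutton→D 3·24=72, Norris→A 5·18=90, Upton→C 2·22=44. Service 312; fixed 81; total 393.
{A, B, C}: service 336 + fixed 69 = 405
{B, C, D}: Irby→B 3·10=30, Kent→C 2·24=48, Galt→B 2·19=38, Sutton→D 3·24=72, Norris→C 6·18=108, Upton→C 2·22=44. Service 340; fixed 69; total 409.
{A}: Irby→A 2·10=20, Kent→A 15·24=360, Galt→A 7·19=133, Sutton→A 7·24=168, Norris→A 5·18=90, Upton→A 3·22=66. Service 837; fixed 12; total 849.
No other subset beats 393.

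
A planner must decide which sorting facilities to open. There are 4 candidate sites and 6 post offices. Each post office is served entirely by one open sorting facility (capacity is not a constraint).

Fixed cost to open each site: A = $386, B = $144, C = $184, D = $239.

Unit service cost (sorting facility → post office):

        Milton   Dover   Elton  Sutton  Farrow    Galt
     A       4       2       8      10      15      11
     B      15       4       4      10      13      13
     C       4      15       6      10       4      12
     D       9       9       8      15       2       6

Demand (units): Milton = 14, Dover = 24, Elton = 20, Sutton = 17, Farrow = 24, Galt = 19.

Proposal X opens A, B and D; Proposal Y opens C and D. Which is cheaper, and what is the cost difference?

Proposal Y is cheaper by 138.

Proposal X: {A, B, D}: Milton→A 4·14=56, Dover→A 2·24=48, Elton→B 4·20=80, Sutton→A 10·17=170, Farrow→D 2·24=48, Galt→D 6·19=114. Service 516; fixed 769; total 1285.
Proposal Y: {C, D}: Milton→C 4·14=56, Dover→D 9·24=216, Elton→C 6·20=120, Sutton→C 10·17=170, Farrow→D 2·24=48, Galt→D 6·19=114. Service 724; fixed 423; total 1147.
Difference: |1285 − 1147| = 138.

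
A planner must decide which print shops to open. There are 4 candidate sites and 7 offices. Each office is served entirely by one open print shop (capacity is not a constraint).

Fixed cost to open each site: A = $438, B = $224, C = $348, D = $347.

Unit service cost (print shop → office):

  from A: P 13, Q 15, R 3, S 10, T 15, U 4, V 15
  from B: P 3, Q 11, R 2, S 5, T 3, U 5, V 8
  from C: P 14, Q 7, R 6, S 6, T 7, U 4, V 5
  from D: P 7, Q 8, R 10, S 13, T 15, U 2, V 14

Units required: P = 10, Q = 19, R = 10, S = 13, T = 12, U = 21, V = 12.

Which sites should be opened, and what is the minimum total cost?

Open B only; minimum total cost 785.

For any fixed open set, each office goes to its cheapest open site; total = fixed + service.
{B}: P→B 3·10=30, Q→B 11·19=209, R→B 2·10=20, S→B 5·13=65, T→B 3·12=36, U→B 5·21=105, V→B 8·12=96. Service 561; fixed 224; total 785.
{C}: service 639 + fixed 348 = 987
{B, C}: service 428 + fixed 572 = 1000
{A, B, C, D}: service 386 + fixed 1357 = 1743
No other subset beats 785.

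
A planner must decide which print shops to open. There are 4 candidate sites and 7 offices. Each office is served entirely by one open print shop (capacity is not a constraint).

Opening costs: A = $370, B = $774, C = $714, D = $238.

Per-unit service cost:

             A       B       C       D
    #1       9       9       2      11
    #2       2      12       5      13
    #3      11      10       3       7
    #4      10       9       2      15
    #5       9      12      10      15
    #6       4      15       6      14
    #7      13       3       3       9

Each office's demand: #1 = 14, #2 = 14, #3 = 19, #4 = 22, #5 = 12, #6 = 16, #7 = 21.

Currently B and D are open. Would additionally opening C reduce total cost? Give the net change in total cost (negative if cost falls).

Current service cost with {B, D}: 1056.
Adding C: each office re-picks its cheapest; new service cost 478, saving 578.
Extra fixed cost: 714. Net change = 714 − 578 = 136.
(Totals: 2068 → 2204.)

No — net change +136 (cost rises by 136).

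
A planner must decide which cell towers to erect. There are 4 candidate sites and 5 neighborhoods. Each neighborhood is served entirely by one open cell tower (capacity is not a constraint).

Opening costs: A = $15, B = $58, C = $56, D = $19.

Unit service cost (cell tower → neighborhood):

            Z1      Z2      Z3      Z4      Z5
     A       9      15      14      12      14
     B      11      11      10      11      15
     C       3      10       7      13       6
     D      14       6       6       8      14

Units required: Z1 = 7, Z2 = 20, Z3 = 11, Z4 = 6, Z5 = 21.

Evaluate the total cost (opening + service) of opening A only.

Total cost: 898

Each neighborhood is assigned to its cheapest site among the open ones.
{A}: Z1→A 9·7=63, Z2→A 15·20=300, Z3→A 14·11=154, Z4→A 12·6=72, Z5→A 14·21=294. Service 883; fixed 15; total 898.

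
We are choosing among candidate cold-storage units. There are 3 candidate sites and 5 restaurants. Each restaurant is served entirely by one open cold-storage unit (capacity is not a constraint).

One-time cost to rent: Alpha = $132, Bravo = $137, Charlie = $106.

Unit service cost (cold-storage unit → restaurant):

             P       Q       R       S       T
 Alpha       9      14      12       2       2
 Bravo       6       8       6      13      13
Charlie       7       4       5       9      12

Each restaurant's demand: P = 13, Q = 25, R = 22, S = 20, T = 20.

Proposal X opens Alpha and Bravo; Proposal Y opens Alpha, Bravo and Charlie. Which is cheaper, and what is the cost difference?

Proposal Y is cheaper by 16.

Proposal X: {Alpha, Bravo}: P→Bravo 6·13=78, Q→Bravo 8·25=200, R→Bravo 6·22=132, S→Alpha 2·20=40, T→Alpha 2·20=40. Service 490; fixed 269; total 759.
Proposal Y: {Alpha, Bravo, Charlie}: P→Bravo 6·13=78, Q→Charlie 4·25=100, R→Charlie 5·22=110, S→Alpha 2·20=40, T→Alpha 2·20=40. Service 368; fixed 375; total 743.
Difference: |759 − 743| = 16.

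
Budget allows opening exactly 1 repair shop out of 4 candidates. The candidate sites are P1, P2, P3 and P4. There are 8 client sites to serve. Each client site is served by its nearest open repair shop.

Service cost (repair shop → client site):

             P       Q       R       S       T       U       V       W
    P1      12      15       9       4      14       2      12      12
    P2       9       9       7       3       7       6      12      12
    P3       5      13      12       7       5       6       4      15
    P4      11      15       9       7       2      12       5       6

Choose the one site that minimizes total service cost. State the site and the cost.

Choose P2 only; total service cost 65.

With exactly 1 open, each client site uses its cheapest among the chosen.
{P2}: P→P2 9, Q→P2 9, R→P2 7, S→P2 3, T→P2 7, U→P2 6, V→P2 12, W→P2 12. Service cost 65.
{P3}: service cost 67
{P4}: service cost 67
Among all 4 size-1 choices, {P2} is lowest.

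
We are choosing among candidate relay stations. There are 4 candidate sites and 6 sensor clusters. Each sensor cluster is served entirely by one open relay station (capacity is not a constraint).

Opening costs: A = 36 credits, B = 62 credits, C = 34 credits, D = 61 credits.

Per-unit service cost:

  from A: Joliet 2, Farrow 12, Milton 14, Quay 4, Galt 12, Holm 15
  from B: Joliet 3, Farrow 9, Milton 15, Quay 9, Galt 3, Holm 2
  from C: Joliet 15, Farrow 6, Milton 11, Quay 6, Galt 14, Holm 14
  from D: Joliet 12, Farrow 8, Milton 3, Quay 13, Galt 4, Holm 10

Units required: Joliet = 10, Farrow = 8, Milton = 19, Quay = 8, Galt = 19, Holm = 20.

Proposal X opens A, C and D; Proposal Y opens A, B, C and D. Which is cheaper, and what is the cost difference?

Proposal Y is cheaper by 117.

Proposal X: {A, C, D}: Joliet→A 2·10=20, Farrow→C 6·8=48, Milton→D 3·19=57, Quay→A 4·8=32, Galt→D 4·19=76, Holm→D 10·20=200. Service 433; fixed 131; total 564.
Proposal Y: {A, B, C, D}: Joliet→A 2·10=20, Farrow→C 6·8=48, Milton→D 3·19=57, Quay→A 4·8=32, Galt→B 3·19=57, Holm→B 2·20=40. Service 254; fixed 193; total 447.
Difference: |564 − 447| = 117.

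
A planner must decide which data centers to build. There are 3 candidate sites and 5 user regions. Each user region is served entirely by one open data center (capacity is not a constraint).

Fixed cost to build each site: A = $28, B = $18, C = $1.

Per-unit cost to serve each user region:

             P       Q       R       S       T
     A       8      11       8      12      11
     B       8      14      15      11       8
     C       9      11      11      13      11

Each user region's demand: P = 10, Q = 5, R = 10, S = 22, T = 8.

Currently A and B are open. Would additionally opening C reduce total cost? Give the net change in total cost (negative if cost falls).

No — net change +1 (cost rises by 1).

Current service cost with {A, B}: 521.
Adding C: each user region re-picks its cheapest; new service cost 521, saving 0.
Extra fixed cost: 1. Net change = 1 − 0 = 1.
(Totals: 567 → 568.)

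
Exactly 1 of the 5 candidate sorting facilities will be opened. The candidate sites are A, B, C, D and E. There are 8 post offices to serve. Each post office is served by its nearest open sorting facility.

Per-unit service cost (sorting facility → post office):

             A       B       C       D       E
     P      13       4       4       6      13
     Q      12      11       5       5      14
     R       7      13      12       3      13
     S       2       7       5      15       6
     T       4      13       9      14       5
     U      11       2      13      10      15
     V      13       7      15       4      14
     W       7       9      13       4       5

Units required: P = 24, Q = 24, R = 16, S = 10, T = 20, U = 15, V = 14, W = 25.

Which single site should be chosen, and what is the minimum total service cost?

Choose D only; total service cost 1048.

With exactly 1 open, each post office uses its cheapest among the chosen.
{D}: P→D 6·24=144, Q→D 5·24=120, R→D 3·16=48, S→D 15·10=150, T→D 14·20=280, U→D 10·15=150, V→D 4·14=56, W→D 4·25=100. Service cost 1048.
{B}: service cost 1251
{A}: service cost 1334
Among all 5 size-1 choices, {D} is lowest.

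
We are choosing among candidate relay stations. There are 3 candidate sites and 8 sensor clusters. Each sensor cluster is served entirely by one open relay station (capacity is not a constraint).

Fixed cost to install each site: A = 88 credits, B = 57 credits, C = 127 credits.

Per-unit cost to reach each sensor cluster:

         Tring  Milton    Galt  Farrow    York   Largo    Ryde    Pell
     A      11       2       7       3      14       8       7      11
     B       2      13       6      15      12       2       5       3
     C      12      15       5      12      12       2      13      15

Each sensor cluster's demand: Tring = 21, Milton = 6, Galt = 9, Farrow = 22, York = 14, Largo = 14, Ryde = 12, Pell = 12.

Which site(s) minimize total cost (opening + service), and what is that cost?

Open A and B; minimum total cost 611.

For any fixed open set, each sensor cluster goes to its cheapest open site; total = fixed + service.
{A, B}: Tring→B 2·21=42, Milton→A 2·6=12, Galt→B 6·9=54, Farrow→A 3·22=66, York→B 12·14=168, Largo→B 2·14=28, Ryde→B 5·12=60, Pell→B 3·12=36. Service 466; fixed 145; total 611.
{A, B, C}: service 457 + fixed 272 = 729
{B}: service 796 + fixed 57 = 853
(All 7 nonempty subsets were checked; A and B is lowest.)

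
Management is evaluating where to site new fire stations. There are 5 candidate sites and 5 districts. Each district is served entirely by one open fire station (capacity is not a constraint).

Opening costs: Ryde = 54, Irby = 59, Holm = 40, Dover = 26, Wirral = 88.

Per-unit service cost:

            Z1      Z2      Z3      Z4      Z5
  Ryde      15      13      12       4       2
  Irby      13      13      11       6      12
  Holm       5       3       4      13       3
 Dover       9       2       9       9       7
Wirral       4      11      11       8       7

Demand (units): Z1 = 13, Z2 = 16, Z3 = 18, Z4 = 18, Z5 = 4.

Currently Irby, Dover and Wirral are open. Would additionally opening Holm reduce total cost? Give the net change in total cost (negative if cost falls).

Yes — net change −66 (cost falls by 66).

Current service cost with {Irby, Dover, Wirral}: 382.
Adding Holm: each district re-picks its cheapest; new service cost 276, saving 106.
Extra fixed cost: 40. Net change = 40 − 106 = -66.
(Totals: 555 → 489.)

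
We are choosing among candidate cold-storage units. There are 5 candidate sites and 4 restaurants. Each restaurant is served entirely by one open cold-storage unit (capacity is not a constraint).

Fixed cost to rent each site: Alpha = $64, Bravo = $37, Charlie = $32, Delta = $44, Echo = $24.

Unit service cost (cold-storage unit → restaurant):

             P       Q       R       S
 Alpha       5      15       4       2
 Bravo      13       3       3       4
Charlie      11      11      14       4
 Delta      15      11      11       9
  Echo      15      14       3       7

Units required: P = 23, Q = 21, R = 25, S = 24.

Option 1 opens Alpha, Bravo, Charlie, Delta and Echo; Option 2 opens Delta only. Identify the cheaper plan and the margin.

Option 1 is cheaper by 609.

Option 1: {Alpha, Bravo, Charlie, Delta, Echo}: P→Alpha 5·23=115, Q→Bravo 3·21=63, R→Bravo 3·25=75, S→Alpha 2·24=48. Service 301; fixed 201; total 502.
Option 2: {Delta}: P→Delta 15·23=345, Q→Delta 11·21=231, R→Delta 11·25=275, S→Delta 9·24=216. Service 1067; fixed 44; total 1111.
Difference: |502 − 1111| = 609.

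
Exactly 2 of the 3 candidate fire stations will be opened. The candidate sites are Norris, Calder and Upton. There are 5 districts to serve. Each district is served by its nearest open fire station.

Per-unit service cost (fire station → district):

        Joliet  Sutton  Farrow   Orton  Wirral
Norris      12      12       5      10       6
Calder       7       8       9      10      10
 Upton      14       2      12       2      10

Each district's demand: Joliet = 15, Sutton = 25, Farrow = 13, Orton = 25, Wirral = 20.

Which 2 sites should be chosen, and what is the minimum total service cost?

With exactly 2 open, each district uses its cheapest among the chosen.
{Norris, Upton}: Joliet→Norris 12·15=180, Sutton→Upton 2·25=50, Farrow→Norris 5·13=65, Orton→Upton 2·25=50, Wirral→Norris 6·20=120. Service cost 465.
{Calder, Upton}: service cost 522
{Norris, Calder}: service cost 740
Among all 3 size-2 choices, {Norris, Upton} is lowest.

Choose Norris and Upton; total service cost 465.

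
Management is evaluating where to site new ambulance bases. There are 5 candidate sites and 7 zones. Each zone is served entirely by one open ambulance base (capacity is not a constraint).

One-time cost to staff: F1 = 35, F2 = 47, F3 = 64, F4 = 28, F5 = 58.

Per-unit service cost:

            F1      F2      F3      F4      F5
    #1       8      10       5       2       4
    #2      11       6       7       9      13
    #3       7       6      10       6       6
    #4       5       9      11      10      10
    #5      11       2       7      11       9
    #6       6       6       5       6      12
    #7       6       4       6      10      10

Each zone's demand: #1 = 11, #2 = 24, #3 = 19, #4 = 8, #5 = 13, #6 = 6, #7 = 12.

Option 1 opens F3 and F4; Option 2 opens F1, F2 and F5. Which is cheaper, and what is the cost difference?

Option 1: {F3, F4}: #1→F4 2·11=22, #2→F3 7·24=168, #3→F4 6·19=114, #4→F4 10·8=80, #5→F3 7·13=91, #6→F3 5·6=30, #7→F3 6·12=72. Service 577; fixed 92; total 669.
Option 2: {F1, F2, F5}: #1→F5 4·11=44, #2→F2 6·24=144, #3→F2 6·19=114, #4→F1 5·8=40, #5→F2 2·13=26, #6→F1 6·6=36, #7→F2 4·12=48. Service 452; fixed 140; total 592.
Difference: |669 − 592| = 77.

Option 2 is cheaper by 77.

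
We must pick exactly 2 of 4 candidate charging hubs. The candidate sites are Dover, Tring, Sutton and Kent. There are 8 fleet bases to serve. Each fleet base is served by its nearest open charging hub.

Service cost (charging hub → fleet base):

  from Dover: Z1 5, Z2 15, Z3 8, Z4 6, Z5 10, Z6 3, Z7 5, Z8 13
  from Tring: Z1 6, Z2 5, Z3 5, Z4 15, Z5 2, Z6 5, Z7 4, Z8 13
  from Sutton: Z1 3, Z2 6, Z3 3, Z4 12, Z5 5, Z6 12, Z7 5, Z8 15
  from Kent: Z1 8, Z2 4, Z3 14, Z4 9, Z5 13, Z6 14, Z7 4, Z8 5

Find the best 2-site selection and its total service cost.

With exactly 2 open, each fleet base uses its cheapest among the chosen.
{Tring, Kent}: Z1→Tring 6, Z2→Kent 4, Z3→Tring 5, Z4→Kent 9, Z5→Tring 2, Z6→Tring 5, Z7→Tring 4, Z8→Kent 5. Service cost 40.
{Dover, Tring}: service cost 43
{Dover, Sutton}: service cost 44
Among all 6 size-2 choices, {Tring, Kent} is lowest.

Choose Tring and Kent; total service cost 40.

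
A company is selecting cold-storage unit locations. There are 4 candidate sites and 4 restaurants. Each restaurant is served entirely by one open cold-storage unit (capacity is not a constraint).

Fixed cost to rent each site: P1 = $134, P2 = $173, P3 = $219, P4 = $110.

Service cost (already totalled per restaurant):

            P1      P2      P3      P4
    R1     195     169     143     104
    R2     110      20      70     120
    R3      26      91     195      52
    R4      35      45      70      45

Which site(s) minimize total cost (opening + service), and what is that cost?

Open P4 only; minimum total cost 431.

For any fixed open set, each restaurant goes to its cheapest open site; total = fixed + service.
{P4}: R1→P4 104, R2→P4 120, R3→P4 52, R4→P4 45. Service 321; fixed 110; total 431.
{P2}: service 325 + fixed 173 = 498
{P1}: R1→P1 195, R2→P1 110, R3→P1 26, R4→P1 35. Service 366; fixed 134; total 500.
{P1, P2, P3, P4}: R1→P4 104, R2→P2 20, R3→P1 26, R4→P1 35. Service 185; fixed 636; total 821.
No other subset beats 431.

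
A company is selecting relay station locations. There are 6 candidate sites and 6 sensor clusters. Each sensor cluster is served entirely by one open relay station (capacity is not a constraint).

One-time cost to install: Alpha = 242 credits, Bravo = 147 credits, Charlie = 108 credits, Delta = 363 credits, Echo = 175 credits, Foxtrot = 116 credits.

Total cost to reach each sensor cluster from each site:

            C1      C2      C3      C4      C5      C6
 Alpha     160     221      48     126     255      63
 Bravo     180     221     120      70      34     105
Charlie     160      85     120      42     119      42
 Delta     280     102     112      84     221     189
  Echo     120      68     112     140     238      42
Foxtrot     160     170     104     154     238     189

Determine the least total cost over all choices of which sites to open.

Minimum total cost: 676

For any fixed open set, each sensor cluster goes to its cheapest open site; total = fixed + service.
{Charlie}: C1→Charlie 160, C2→Charlie 85, C3→Charlie 120, C4→Charlie 42, C5→Charlie 119, C6→Charlie 42. Service 568; fixed 108; total 676.
{Bravo, Charlie}: service 483 + fixed 255 = 738
{Bravo, Echo}: service 446 + fixed 322 = 768
{Alpha, Bravo, Charlie, Delta, Echo, Foxtrot}: service 354 + fixed 1151 = 1505
No other subset beats 676.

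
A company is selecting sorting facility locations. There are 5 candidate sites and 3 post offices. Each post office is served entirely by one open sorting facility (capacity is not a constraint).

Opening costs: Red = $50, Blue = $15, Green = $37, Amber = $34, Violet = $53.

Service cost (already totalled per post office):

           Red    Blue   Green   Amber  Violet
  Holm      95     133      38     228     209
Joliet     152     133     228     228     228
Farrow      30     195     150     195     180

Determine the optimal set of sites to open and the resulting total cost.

For any fixed open set, each post office goes to its cheapest open site; total = fixed + service.
{Red, Blue, Green}: Holm→Green 38, Joliet→Blue 133, Farrow→Red 30. Service 201; fixed 102; total 303.
{Red, Green}: Holm→Green 38, Joliet→Red 152, Farrow→Red 30. Service 220; fixed 87; total 307.
{Red, Blue}: service 258 + fixed 65 = 323
{Red, Blue, Green, Amber, Violet}: Holm→Green 38, Joliet→Blue 133, Farrow→Red 30. Service 201; fixed 189; total 390.
No other subset beats 303.

Open Red, Blue and Green; minimum total cost 303.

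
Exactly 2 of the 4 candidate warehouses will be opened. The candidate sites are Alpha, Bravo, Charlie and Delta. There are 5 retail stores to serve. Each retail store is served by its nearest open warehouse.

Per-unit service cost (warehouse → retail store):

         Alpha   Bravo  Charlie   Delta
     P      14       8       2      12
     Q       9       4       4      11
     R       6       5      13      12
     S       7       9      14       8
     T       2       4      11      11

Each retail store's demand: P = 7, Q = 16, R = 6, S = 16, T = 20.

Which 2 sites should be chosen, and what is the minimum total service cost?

Choose Alpha and Charlie; total service cost 266.

With exactly 2 open, each retail store uses its cheapest among the chosen.
{Alpha, Charlie}: P→Charlie 2·7=14, Q→Charlie 4·16=64, R→Alpha 6·6=36, S→Alpha 7·16=112, T→Alpha 2·20=40. Service cost 266.
{Alpha, Bravo}: service cost 302
{Bravo, Charlie}: service cost 332
Among all 6 size-2 choices, {Alpha, Charlie} is lowest.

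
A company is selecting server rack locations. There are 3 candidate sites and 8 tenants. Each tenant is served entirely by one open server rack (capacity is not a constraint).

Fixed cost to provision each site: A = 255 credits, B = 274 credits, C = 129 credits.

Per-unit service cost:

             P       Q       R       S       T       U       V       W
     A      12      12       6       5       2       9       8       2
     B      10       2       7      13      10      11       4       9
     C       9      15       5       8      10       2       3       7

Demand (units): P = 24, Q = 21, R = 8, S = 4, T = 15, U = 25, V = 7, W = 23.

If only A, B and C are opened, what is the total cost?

Total cost: 1123

Each tenant is assigned to its cheapest site among the open ones.
{A, B, C}: P→C 9·24=216, Q→B 2·21=42, R→C 5·8=40, S→A 5·4=20, T→A 2·15=30, U→C 2·25=50, V→C 3·7=21, W→A 2·23=46. Service 465; fixed 658; total 1123.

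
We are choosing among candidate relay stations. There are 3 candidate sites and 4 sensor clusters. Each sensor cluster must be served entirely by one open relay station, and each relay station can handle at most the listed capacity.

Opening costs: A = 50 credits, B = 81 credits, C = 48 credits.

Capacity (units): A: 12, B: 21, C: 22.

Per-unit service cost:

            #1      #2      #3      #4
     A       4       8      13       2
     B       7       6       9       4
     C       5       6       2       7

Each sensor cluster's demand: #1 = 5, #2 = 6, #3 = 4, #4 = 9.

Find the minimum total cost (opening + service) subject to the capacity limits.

Minimum total cost: 185

Open {A, C}: #1→C 5·5=25, #2→C 6·6=36, #3→C 2·4=8, #4→A 2·9=18.
Loads: A carries 9/12, C carries 15/22. Service 87; fixed 98; total 185.
Next best feasible plan costs 225.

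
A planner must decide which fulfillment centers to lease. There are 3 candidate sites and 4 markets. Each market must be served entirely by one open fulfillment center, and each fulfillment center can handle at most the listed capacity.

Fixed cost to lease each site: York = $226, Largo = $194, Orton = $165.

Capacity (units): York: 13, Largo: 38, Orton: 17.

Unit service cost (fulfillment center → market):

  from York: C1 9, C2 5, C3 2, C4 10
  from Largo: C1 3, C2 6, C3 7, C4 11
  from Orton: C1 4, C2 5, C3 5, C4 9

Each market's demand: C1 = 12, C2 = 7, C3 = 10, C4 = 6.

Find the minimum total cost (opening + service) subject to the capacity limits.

Minimum total cost: 408

Open {Largo}: C1→Largo 3·12=36, C2→Largo 6·7=42, C3→Largo 7·10=70, C4→Largo 11·6=66.
Loads: Largo carries 35/38. Service 214; fixed 194; total 408.
Next best feasible plan costs 541.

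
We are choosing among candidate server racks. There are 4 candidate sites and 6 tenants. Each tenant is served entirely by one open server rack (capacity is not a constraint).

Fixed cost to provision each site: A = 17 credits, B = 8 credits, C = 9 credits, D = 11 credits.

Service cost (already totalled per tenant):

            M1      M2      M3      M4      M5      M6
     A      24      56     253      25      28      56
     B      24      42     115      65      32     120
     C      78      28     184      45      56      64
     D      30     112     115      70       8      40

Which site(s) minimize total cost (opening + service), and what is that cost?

For any fixed open set, each tenant goes to its cheapest open site; total = fixed + service.
{A, C, D}: M1→A 24, M2→C 28, M3→D 115, M4→A 25, M5→D 8, M6→D 40. Service 240; fixed 37; total 277.
{A, B, C, D}: M1→A 24, M2→C 28, M3→B 115, M4→A 25, M5→D 8, M6→D 40. Service 240; fixed 45; total 285.
{C, D}: service 266 + fixed 20 = 286
{B}: M1→B 24, M2→B 42, M3→B 115, M4→B 65, M5→B 32, M6→B 120. Service 398; fixed 8; total 406.
No other subset beats 277.

Open A, C and D; minimum total cost 277.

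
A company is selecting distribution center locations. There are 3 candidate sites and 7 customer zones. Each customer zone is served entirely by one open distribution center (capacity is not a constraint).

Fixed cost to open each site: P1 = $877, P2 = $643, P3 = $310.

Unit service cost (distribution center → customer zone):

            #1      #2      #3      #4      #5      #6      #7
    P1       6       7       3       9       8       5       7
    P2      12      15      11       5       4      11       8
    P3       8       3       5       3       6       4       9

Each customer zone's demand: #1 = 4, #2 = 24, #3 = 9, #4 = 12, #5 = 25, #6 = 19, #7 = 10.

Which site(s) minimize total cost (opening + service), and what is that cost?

For any fixed open set, each customer zone goes to its cheapest open site; total = fixed + service.
{P3}: #1→P3 8·4=32, #2→P3 3·24=72, #3→P3 5·9=45, #4→P3 3·12=36, #5→P3 6·25=150, #6→P3 4·19=76, #7→P3 9·10=90. Service 501; fixed 310; total 811.
{P2, P3}: service 441 + fixed 953 = 1394
{P1}: service 692 + fixed 877 = 1569
{P1, P2, P3}: service 405 + fixed 1830 = 2235
No other subset beats 811.

Open P3 only; minimum total cost 811.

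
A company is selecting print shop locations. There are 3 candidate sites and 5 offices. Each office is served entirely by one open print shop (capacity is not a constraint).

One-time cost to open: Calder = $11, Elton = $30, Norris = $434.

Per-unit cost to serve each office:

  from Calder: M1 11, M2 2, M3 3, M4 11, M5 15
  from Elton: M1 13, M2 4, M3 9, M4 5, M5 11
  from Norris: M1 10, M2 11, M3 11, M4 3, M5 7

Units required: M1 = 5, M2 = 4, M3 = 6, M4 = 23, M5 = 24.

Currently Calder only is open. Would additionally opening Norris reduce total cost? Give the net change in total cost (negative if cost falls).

Current service cost with {Calder}: 694.
Adding Norris: each office re-picks its cheapest; new service cost 313, saving 381.
Extra fixed cost: 434. Net change = 434 − 381 = 53.
(Totals: 705 → 758.)

No — net change +53 (cost rises by 53).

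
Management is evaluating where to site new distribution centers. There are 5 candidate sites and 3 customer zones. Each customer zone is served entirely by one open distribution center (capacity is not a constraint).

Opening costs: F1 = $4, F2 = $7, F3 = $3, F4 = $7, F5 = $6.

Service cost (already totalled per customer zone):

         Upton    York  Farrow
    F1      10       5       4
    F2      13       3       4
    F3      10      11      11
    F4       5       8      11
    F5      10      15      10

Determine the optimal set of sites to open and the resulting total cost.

For any fixed open set, each customer zone goes to its cheapest open site; total = fixed + service.
{F1}: Upton→F1 10, York→F1 5, Farrow→F1 4. Service 19; fixed 4; total 23.
{F1, F4}: Upton→F4 5, York→F1 5, Farrow→F1 4. Service 14; fixed 11; total 25.
{F1, F3}: service 19 + fixed 7 = 26
{F1, F2, F3, F4, F5}: Upton→F4 5, York→F2 3, Farrow→F1 4. Service 12; fixed 27; total 39.
No other subset beats 23.

Open F1 only; minimum total cost 23.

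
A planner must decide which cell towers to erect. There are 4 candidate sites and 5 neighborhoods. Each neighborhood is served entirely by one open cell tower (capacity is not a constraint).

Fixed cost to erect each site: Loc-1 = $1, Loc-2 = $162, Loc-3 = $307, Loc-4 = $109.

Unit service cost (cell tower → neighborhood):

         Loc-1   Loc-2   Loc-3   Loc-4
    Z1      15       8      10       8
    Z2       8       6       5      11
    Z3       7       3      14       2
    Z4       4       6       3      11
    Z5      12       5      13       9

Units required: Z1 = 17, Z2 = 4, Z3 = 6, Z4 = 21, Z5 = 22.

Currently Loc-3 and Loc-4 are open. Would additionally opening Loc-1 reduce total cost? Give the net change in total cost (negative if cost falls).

No — net change +1 (cost rises by 1).

Current service cost with {Loc-3, Loc-4}: 429.
Adding Loc-1: each neighborhood re-picks its cheapest; new service cost 429, saving 0.
Extra fixed cost: 1. Net change = 1 − 0 = 1.
(Totals: 845 → 846.)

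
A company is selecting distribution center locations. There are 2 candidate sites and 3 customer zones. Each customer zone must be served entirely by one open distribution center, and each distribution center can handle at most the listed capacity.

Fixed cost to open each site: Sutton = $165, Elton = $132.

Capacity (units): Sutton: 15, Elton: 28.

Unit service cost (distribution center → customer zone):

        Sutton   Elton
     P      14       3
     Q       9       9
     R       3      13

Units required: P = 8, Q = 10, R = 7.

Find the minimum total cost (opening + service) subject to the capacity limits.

Minimum total cost: 337

Open {Elton}: P→Elton 3·8=24, Q→Elton 9·10=90, R→Elton 13·7=91.
Loads: Elton carries 25/28. Service 205; fixed 132; total 337.
Next best feasible plan costs 432.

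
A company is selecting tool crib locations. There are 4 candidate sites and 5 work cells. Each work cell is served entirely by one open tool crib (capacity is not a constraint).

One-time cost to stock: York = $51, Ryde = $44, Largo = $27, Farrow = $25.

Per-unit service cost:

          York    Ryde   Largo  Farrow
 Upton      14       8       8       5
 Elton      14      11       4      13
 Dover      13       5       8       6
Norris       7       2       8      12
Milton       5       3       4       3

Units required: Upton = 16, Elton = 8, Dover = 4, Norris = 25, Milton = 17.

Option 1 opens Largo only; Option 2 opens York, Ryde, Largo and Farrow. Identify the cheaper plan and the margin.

Option 2 is cheaper by 107.

Option 1: {Largo}: Upton→Largo 8·16=128, Elton→Largo 4·8=32, Dover→Largo 8·4=32, Norris→Largo 8·25=200, Milton→Largo 4·17=68. Service 460; fixed 27; total 487.
Option 2: {York, Ryde, Largo, Farrow}: Upton→Farrow 5·16=80, Elton→Largo 4·8=32, Dover→Ryde 5·4=20, Norris→Ryde 2·25=50, Milton→Ryde 3·17=51. Service 233; fixed 147; total 380.
Difference: |487 − 380| = 107.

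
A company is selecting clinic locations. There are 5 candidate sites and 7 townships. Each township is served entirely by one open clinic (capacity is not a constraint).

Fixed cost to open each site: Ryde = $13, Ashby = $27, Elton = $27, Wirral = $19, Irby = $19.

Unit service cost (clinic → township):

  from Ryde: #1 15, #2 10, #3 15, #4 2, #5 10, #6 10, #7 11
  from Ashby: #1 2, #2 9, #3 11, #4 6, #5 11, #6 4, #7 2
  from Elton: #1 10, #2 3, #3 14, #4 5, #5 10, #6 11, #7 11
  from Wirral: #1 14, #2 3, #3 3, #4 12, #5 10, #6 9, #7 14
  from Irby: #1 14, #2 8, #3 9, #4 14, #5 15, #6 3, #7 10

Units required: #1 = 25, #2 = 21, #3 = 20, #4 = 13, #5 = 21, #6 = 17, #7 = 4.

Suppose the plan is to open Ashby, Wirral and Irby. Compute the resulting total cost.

Each township is assigned to its cheapest site among the open ones.
{Ashby, Wirral, Irby}: #1→Ashby 2·25=50, #2→Wirral 3·21=63, #3→Wirral 3·20=60, #4→Ashby 6·13=78, #5→Wirral 10·21=210, #6→Irby 3·17=51, #7→Ashby 2·4=8. Service 520; fixed 65; total 585.

Total cost: 585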